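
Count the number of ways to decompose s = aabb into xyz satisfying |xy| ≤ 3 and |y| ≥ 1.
6

For s = 'aabb' with pumping length p = 3:

Constraints: |xy| ≤ 3, |y| > 0

Valid decompositions (|xy| ≤ p, |y| ≥ 1):
  • x='', y='a', z='abb'
  • x='a', y='a', z='bb'
  • x='', y='aa', z='bb'
  • x='aa', y='b', z='b'
  • x='a', y='ab', z='b'
  • x='', y='aab', z='b'

Total count: 6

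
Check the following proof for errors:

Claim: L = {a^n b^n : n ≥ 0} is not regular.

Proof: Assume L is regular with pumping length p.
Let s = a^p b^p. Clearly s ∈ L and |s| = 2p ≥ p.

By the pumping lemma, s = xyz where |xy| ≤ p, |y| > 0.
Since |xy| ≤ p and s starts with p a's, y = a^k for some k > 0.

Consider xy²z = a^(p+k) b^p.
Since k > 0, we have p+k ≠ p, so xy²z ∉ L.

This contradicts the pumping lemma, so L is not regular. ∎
The proof is correct.

This proof is valid because:
1. The string s = a^p b^p is correctly in L
2. The decomposition analysis is correct: y must consist only of a's
3. The contradiction is valid: pumping increases a's but not b's
4. The conclusion follows logically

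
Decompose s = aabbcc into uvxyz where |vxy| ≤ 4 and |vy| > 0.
u='a', v='a', x='bb', y='c', z='c'

For s = aabbcc with pumping length p = 4:

One valid decomposition:
- u = 'a'
- v = 'a'
- x = 'bb'
- y = 'c'
- z = 'c'

Verification:
- uvxyz = 'a' + 'a' + 'bb' + 'c' + 'c' = aabbcc ✓
- |vxy| = |'abbc'| = 4 ≤ 4 ✓
- |vy| = |'ac'| = 2 > 0 ✓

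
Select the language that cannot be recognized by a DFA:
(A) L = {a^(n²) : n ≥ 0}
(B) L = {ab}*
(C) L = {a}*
(A) {a^(n²) : n ≥ 0}

(A) L = {a^(n²) : n ≥ 0} is NOT regular.

The pumping lemma can be used to prove this:
After pumping, length is no longer a perfect square

The other languages are regular because they can be recognized by finite automata.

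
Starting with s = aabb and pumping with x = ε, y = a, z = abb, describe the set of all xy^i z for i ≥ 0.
{xy^i z : i ≥ 0} = {a^(i+1) b^2 : i ≥ 0} = {abb, aabb, aaabb, ...}

With x = ε, y = a, z = abb: Starting with aabb and pumping the first 'a' (z = abb keeps the second 'a'), we get strings with i+1 a's followed by 2 b's for i = 0, 1, 2, ...; note bb is not produced because z always contributes one a.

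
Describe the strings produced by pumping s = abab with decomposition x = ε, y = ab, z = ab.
{xy^i z : i ≥ 0} = {(ab)^(i+1) : i ≥ 0} = {ab, abab, ababab, ...}

With x = ε, y = ab, z = ab: Pumping 'ab' gives strings of alternating a's and b's.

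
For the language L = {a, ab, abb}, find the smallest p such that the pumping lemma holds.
p = 4

For a finite language L, the pumping lemma holds vacuously if p > max|s| for s ∈ L.

The longest string in L = {a, ab, abb} has length 3.
If p = 4, then no string s ∈ L has |s| ≥ p, so the condition is vacuously true.

The minimum pumping length is p = 4.

Why no smaller p works: for any p ≤ 3, the longest string s ∈ L has |s| = 3 ≥ p, so it would
have to be pumpable; but pumping up (i = 2, 3, ...) produces ever longer strings, which cannot all lie in the
finite language L. So the pumping property fails for every p ≤ 3.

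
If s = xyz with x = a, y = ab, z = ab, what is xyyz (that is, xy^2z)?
aababab

Given x = 'a', y = 'ab', z = 'ab' and i = 2:

xy^2z = x + y·y·...·y (2 times) + z
       = 'a' + 'ab'^2 + 'ab'
       = 'a' + 'abab' + 'ab'
       = 'aababab'

The pumped string is 'aababab' with length 7.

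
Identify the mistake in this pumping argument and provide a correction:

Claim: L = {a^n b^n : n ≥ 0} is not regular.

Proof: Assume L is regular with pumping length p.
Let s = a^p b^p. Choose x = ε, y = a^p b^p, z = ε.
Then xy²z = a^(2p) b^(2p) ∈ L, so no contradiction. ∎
Error: The decomposition violates |xy| ≤ p. With y = a^p b^p, |xy| = |y| = 2p > p. (The proof also miscomputes xy²z, which would be a^p b^p a^p b^p rather than a^(2p) b^(2p), and it wrongly treats one harmless decomposition as settling the matter — the prover does not get to choose the decomposition.)

Correction: The pumping lemma requires |xy| ≤ p, and the argument must handle every decomposition satisfying |xy| ≤ p, |y| ≥ 1. Since s starts with p a's, any such y consists only of a's, say y = a^k with k ≥ 1. Then xy²z = a^(p+k) b^p has unequal numbers of a's and b's, so xy²z ∉ L — the required contradiction.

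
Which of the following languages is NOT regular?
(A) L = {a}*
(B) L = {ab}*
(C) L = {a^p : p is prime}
(C) {a^p : p is prime}

(C) L = {a^p : p is prime} is NOT regular.

The pumping lemma can be used to prove this:
After pumping, the length becomes composite

The other languages are regular because they can be recognized by finite automata.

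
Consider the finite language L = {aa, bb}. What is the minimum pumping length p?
p = 3

For a finite language L, the pumping lemma holds vacuously if p > max|s| for s ∈ L.

The longest string in L = {aa, bb} has length 2.
If p = 3, then no string s ∈ L has |s| ≥ p, so the condition is vacuously true.

The minimum pumping length is p = 3.

Why no smaller p works: for any p ≤ 2, the longest string s ∈ L has |s| = 2 ≥ p, so it would
have to be pumpable; but pumping up (i = 2, 3, ...) produces ever longer strings, which cannot all lie in the
finite language L. So the pumping property fails for every p ≤ 2.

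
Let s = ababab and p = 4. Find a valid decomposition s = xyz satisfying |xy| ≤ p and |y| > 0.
x = 'ab', y = 'a', z = 'bab'

For s = ababab and p = 4, one valid decomposition is:
- x = 'ab' (length 2)
- y = 'a' (length 1)
- z = 'bab' (length 3)

Verification:
- xyz = 'ab' + 'a' + 'bab' = ababab ✓
- |xy| = 3 ≤ 4 ✓
- |y| = 1 > 0 ✓

All pumping lemma constraints are satisfied.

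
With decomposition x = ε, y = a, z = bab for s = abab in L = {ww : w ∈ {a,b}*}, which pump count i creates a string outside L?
i = 2

xy²z = ε · aa · bab = aabab; aabab has odd length 5, so it cannot be written as ww and is not in L.
(Other choices also work, e.g. i = 0, 3; only i = 1 is guaranteed to stay in L since xy¹z = s.)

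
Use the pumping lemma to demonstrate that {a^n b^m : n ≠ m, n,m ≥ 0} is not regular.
Assume for contradiction that L is regular, and let p ≥ 1 be the pumping length given by the pumping lemma.
Choose s = a^p b^(p + p!). Then s ∈ L because p ≠ p + p! (as p! ≥ 1), and |s| ≥ p.
By the pumping lemma, s = xyz for some x, y, z with |xy| ≤ p, |y| ≥ 1, and xy^i z ∈ L for every i ≥ 0.
Since |xy| ≤ p and the first p symbols of s are all a's, y = a^k for some k with 1 ≤ k ≤ p.
For every i ≥ 0, xy^i z = a^(p + (i − 1)k) b^(p + p!).

Because 1 ≤ k ≤ p, k divides p!. Let t = p!/k (a positive integer) and take i = t + 1.
Then the number of a's is p + tk = p + p!, which equals the number of b's.
So xy^(t+1) z = a^(p + p!) b^(p + p!) has equally many a's and b's and is NOT in L.

This contradicts the pumping lemma, which requires xy^i z ∈ L for all i ≥ 0.
Hence L = {a^n b^m : n ≠ m, n,m ≥ 0} is not regular. ∎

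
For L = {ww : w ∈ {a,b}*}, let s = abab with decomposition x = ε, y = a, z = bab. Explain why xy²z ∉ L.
xy²z = aabab ∉ L

Pumping with i = 2 replaces y = a by y² = aa:
- Original: s = xyz = abab; abab splits into halves ab · ab, which are equal, so it is in L (w = ab)
- Pumped: xy²z = ε · aa · bab = aabab
- aabab has odd length 5, so it cannot be written as ww and is not in L

The pumping lemma would require xy²z ∈ L, so this decomposition yields a contradiction.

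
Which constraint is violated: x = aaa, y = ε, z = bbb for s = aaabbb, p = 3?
Violated: |y| > 0

The decomposition x = aaa, y = ε, z = bbb for s = aaabbb with p = 3
violates the constraint: |y| > 0

|y| = 0, but the pumping lemma requires |y| > 0 (y must be non-empty).

Pumping lemma constraints:
1. xyz = s (decomposition is valid)
2. |xy| ≤ p
3. |y| > 0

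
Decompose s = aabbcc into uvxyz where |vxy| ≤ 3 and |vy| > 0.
u='aa', v='b', x='b', y='c', z='c'

For s = aabbcc with pumping length p = 3:

One valid decomposition:
- u = 'aa'
- v = 'b'
- x = 'b'
- y = 'c'
- z = 'c'

Verification:
- uvxyz = 'aa' + 'b' + 'b' + 'c' + 'c' = aabbcc ✓
- |vxy| = |'bbc'| = 3 ≤ 3 ✓
- |vy| = |'bc'| = 2 > 0 ✓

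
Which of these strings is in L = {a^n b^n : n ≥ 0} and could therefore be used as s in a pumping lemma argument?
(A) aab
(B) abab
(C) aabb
(C) aabb

The pumping lemma is applied to a string s that lies in L, so first check membership of each option:
- (A) aab has 2 a's and 1 b's; 2 ≠ 1, so it is not in L ✗
- (B) abab has an a after a b, so it is not of the form a^n b^n and is not in L ✗
- (C) aabb = a^2 b^2 has equal counts (2 = 2), so it is in L ✓

Only (C) aabb is in L, so it is the only candidate that could play the role of s.
(In a complete proof one picks s in terms of the pumping length p so that |s| ≥ p is guaranteed; a fixed string like aabb illustrates the shape of such an s.)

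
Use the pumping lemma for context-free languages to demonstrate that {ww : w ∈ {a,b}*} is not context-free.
Assume for contradiction that L is context-free, and let p ≥ 1 be the pumping length given by the pumping lemma for CFLs.
Choose s = a^p b^p a^p b^p. Then s ∈ L (take w = a^p b^p) and |s| = 4p ≥ p.
By the CFL pumping lemma, s = uvxyz for some u, v, x, y, z with |vxy| ≤ p, |vy| ≥ 1, and uv^i xy^i z ∈ L for every i ≥ 0.

Write s as four blocks A₁ B₁ A₂ B₂ with A₁ = A₂ = a^p and B₁ = B₂ = b^p. Since |vxy| ≤ p, the window vxy lies inside at most two adjacent blocks. Take i = 0 and let t = uxz, so |t| = 4p − |vy| with 1 ≤ |vy| ≤ p. If |t| is odd, t ∉ L immediately, so assume |vy| is even (hence |vy| ≥ 2) and |t|/2 = 2p − |vy|/2, which satisfies p ≤ |t|/2 ≤ 2p − 1.

Case 1 (vxy inside A₁B₁): t = a^(p−j) b^(p−l) a^p b^p with j + l = |vy|. The second half of t has length < 2p, so it is a suffix of the trailing a^p b^p and ends in b; the first half is a^(p−j) b^(p−l) a^((j+l)/2), which ends in a because (j+l)/2 ≥ 1. The halves differ, so t ∉ L.

Case 2 (vxy inside B₁A₂, straddling the middle): t = a^p b^(p−j) a^(p−l) b^p with j + l = |vy|. If t = ww, then w is a prefix of t of length ≥ p, so w begins with a^p; and w is a suffix of t of length ≥ p, so w ends with b^p. That forces |w| ≥ 2p, contradicting |w| = |t|/2 ≤ 2p − 1. So t ∉ L.

Case 3 (vxy inside A₂B₂): t = a^p b^p a^(p−j) b^(p−l) with j + l = |vy|. The first half of t is a prefix of a^p b^p, so it begins with a; the second half is b^((j+l)/2) a^(p−j) b^(p−l), which begins with b. The halves differ, so t ∉ L.

In every case uv⁰xy⁰z = uxz ∉ L.

This contradicts the CFL pumping lemma, which requires uv^i xy^i z ∈ L for all i ≥ 0.
Hence L = {ww : w ∈ {a,b}*} is not context-free. ∎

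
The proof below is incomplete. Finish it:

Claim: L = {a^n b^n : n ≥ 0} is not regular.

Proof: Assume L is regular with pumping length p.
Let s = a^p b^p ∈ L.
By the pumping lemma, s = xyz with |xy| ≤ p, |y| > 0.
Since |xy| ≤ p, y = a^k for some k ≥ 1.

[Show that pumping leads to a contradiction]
Consider xy²z = a^(p+k) b^p.

Since k ≥ 1, we have p + k > p.
So xy²z has more a's than b's: (p+k) a's vs p b's.
This means xy²z ∉ L because a^n b^n requires equal counts.

This contradicts the pumping lemma which states xy²z ∈ L.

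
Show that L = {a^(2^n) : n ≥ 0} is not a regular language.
Assume for contradiction that L is regular, and let p ≥ 1 be the pumping length given by the pumping lemma.
Choose s = a^(2^p). Then s ∈ L and |s| = 2^p ≥ p.
By the pumping lemma, s = xyz for some x, y, z with |xy| ≤ p, |y| ≥ 1, and xy^i z ∈ L for every i ≥ 0.
Here y = a^k for some k with 1 ≤ k ≤ |xy| ≤ p, and p < 2^p.

Take i = 2: |xy²z| = 2^p + k.
Now 2^p < 2^p + k ≤ 2^p + p < 2^p + 2^p = 2^(p+1).
So |xy²z| lies strictly between the consecutive powers of two 2^p and 2^(p+1), hence is not a power of 2, and xy²z ∉ L.

This contradicts the pumping lemma, which requires xy^i z ∈ L for all i ≥ 0.
Hence L = {a^(2^n) : n ≥ 0} is not regular. ∎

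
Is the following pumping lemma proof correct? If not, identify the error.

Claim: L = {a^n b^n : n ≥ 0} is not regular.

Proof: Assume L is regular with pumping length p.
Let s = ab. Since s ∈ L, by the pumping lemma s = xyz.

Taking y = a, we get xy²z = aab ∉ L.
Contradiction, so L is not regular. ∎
The proof is INCORRECT.

Error: The string s = ab may be shorter than p.
The pumping lemma only applies to strings with |s| ≥ p, and p is not under our control.
We must choose s in terms of p, e.g. s = a^p b^p, to ensure |s| ≥ p.
(The proof also fixes one particular y; a valid argument must handle every decomposition with |xy| ≤ p and |y| ≥ 1 — for s = a^p b^p this forces y = a^k, and then xy²z = a^(p+k) b^p ∉ L.)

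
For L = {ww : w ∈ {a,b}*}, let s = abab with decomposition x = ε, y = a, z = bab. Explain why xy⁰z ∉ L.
xy⁰z = bab ∉ L

Pumping with i = 0 replaces y = a by y⁰ = ε:
- Original: s = xyz = abab; abab splits into halves ab · ab, which are equal, so it is in L (w = ab)
- Pumped: xy⁰z = ε · ε · bab = bab
- bab has odd length 3, so it cannot be written as ww and is not in L

The pumping lemma would require xy⁰z ∈ L, so this decomposition yields a contradiction.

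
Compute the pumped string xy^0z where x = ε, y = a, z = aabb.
aabb

Given x = '', y = 'a', z = 'aabb' and i = 0:

xy^0z = x + y·y·...·y (0 times) + z
       = '' + 'a'^0 + 'aabb'
       = '' + '' + 'aabb'
       = 'aabb'

The pumped string is 'aabb' with length 4.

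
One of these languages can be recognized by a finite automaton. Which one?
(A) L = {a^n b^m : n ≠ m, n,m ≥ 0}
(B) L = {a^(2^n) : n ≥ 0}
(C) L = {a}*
(C) {a}*

(C) L = {a}* is regular.

This can be recognized by a finite automaton (DFA/NFA).
Regular expressions like {a}* define regular languages.

The other choices are not regular:
- {a^(2^n) : n ≥ 0}: After pumping, length is no longer a power of 2
- {a^n b^m : n ≠ m, n,m ≥ 0}: After pumping a's, we can make n = m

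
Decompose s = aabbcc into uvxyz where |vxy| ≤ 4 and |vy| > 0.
u='a', v='a', x='bb', y='c', z='c'

For s = aabbcc with pumping length p = 4:

One valid decomposition:
- u = 'a'
- v = 'a'
- x = 'bb'
- y = 'c'
- z = 'c'

Verification:
- uvxyz = 'a' + 'a' + 'bb' + 'c' + 'c' = aabbcc ✓
- |vxy| = |'abbc'| = 4 ≤ 4 ✓
- |vy| = |'ac'| = 2 > 0 ✓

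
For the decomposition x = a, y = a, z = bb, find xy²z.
aaabb

Given x = 'a', y = 'a', z = 'bb' and i = 2:

xy^2z = x + y·y·...·y (2 times) + z
       = 'a' + 'a'^2 + 'bb'
       = 'a' + 'aa' + 'bb'
       = 'aaabb'

The pumped string is 'aaabb' with length 5.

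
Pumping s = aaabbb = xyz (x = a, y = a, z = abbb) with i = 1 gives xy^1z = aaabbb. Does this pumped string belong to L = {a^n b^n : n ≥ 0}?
Yes

xy¹z = a · a · abbb = aaabbb.
aaabbb = a^3 b^3 has equal counts (3 = 3), so it is in L.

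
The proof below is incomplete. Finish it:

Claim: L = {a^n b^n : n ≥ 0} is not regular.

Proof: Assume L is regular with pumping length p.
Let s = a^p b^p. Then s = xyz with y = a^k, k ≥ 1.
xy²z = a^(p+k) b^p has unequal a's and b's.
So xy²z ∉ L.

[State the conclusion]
This contradicts the pumping lemma for regular languages,
which guarantees xy^i z ∈ L for all i ≥ 0.

Since our assumption that L is regular leads to a contradiction,
we conclude that L = {a^n b^n : n ≥ 0} is NOT regular. ∎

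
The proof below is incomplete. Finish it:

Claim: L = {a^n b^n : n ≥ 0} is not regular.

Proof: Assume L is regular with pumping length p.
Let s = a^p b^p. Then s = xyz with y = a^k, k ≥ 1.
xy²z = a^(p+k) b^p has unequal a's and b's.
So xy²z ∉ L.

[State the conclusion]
This contradicts the pumping lemma for regular languages,
which guarantees xy^i z ∈ L for all i ≥ 0.

Since our assumption that L is regular leads to a contradiction,
we conclude that L = {a^n b^n : n ≥ 0} is NOT regular. ∎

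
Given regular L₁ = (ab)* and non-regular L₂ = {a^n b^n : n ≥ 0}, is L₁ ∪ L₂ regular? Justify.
No — L₁ ∪ L₂ is not regular.

Let U = (ab)* ∪ {a^n b^n}. If U were regular, then U ∩ aa*bb* would be regular (closure under intersection with a regular language). But (ab)* ∩ aa*bb* = {ab} and {a^n b^n} ∩ aa*bb* = {a^n b^n : n ≥ 1}, so U ∩ aa*bb* = {a^n b^n : n ≥ 1}, which is not regular. Hence U is not regular.

Note that the bare facts "L₁ regular, L₂ non-regular" do not settle the question by themselves: the closure of regular languages under ∪, ∩, complement and difference applies only when BOTH operands are regular. With a non-regular operand the result can come out regular or non-regular depending on the specific languages, so one has to work out L₁ ∪ L₂ for this particular pair, as above.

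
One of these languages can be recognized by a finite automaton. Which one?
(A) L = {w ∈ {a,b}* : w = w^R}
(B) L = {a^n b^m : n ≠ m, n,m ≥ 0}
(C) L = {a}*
(C) {a}*

(C) L = {a}* is regular.

This can be recognized by a finite automaton (DFA/NFA).
Regular expressions like {a}* define regular languages.

The other choices are not regular:
- {w ∈ {a,b}* : w = w^R}: After pumping, the string is no longer symmetric
- {a^n b^m : n ≠ m, n,m ≥ 0}: After pumping a's, we can make n = m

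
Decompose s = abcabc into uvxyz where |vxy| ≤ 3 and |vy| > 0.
u='ab', v='c', x='a', y='b', z='c'

For s = abcabc with pumping length p = 3:

One valid decomposition:
- u = 'ab'
- v = 'c'
- x = 'a'
- y = 'b'
- z = 'c'

Verification:
- uvxyz = 'ab' + 'c' + 'a' + 'b' + 'c' = abcabc ✓
- |vxy| = |'cab'| = 3 ≤ 3 ✓
- |vy| = |'cb'| = 2 > 0 ✓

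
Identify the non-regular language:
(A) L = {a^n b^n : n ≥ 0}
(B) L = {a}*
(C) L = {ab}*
(A) {a^n b^n : n ≥ 0}

(A) L = {a^n b^n : n ≥ 0} is NOT regular.

The pumping lemma can be used to prove this:
After pumping, the number of a's and b's become unequal

The other languages are regular because they can be recognized by finite automata.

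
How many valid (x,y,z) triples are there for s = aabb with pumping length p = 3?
6

For s = 'aabb' with pumping length p = 3:

Constraints: |xy| ≤ 3, |y| > 0

Valid decompositions (|xy| ≤ p, |y| ≥ 1):
  • x='', y='a', z='abb'
  • x='a', y='a', z='bb'
  • x='', y='aa', z='bb'
  • x='aa', y='b', z='b'
  • x='a', y='ab', z='b'
  • x='', y='aab', z='b'

Total count: 6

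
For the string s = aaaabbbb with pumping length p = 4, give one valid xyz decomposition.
x = 'aaa', y = 'a', z = 'bbbb'

For s = aaaabbbb and p = 4, one valid decomposition is:
- x = 'aaa' (length 3)
- y = 'a' (length 1)
- z = 'bbbb' (length 4)

Verification:
- xyz = 'aaa' + 'a' + 'bbbb' = aaaabbbb ✓
- |xy| = 4 ≤ 4 ✓
- |y| = 1 > 0 ✓

All pumping lemma constraints are satisfied.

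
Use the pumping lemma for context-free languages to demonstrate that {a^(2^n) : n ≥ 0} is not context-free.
Assume for contradiction that L is context-free, and let p ≥ 1 be the pumping length given by the pumping lemma for CFLs.
Choose s = a^(2^p). Then s ∈ L and |s| = 2^p ≥ p.
By the CFL pumping lemma, s = uvxyz for some u, v, x, y, z with |vxy| ≤ p, |vy| ≥ 1, and uv^i xy^i z ∈ L for every i ≥ 0.
All symbols are a's, so only lengths matter: let k = |vy|, with 1 ≤ k ≤ |vxy| ≤ p < 2^p.

Take i = 2: |uv²xy²z| = 2^p + k, and 2^p < 2^p + k < 2^p + 2^p = 2^(p+1).
So the length lies strictly between consecutive powers of two and is not a power of 2; uv²xy²z ∉ L.

This contradicts the CFL pumping lemma, which requires uv^i xy^i z ∈ L for all i ≥ 0.
Hence L = {a^(2^n) : n ≥ 0} is not context-free. ∎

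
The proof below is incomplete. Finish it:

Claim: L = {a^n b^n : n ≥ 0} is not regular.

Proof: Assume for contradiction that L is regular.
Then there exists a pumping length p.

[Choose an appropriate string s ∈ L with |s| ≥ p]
s = a^p b^p

This string is in L (has equal a's and b's) and has length 2p ≥ p.
Any decomposition xyz with |xy| ≤ p means y consists only of a's,
so pumping will unbalance the counts.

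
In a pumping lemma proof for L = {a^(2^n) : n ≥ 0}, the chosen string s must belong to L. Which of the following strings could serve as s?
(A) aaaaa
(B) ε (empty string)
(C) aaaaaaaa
(C) aaaaaaaa

The pumping lemma is applied to a string s that lies in L, so first check membership of each option:
- (A) aaaaa has length 5, strictly between 2^2 = 4 and 2^3 = 8, so it is not in L ✗
- (B) ε has length 0, which is not a power of 2, so it is not in L ✗
- (C) aaaaaaaa has length 8 = 2^3, so it is in L ✓

Only (C) aaaaaaaa is in L, so it is the only candidate that could play the role of s.
(In a complete proof one picks s in terms of the pumping length p so that |s| ≥ p is guaranteed; a fixed string like aaaaaaaa illustrates the shape of such an s.)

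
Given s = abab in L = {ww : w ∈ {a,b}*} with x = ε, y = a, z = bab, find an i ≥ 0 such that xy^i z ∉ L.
i = 2

xy²z = ε · aa · bab = aabab; aabab has odd length 5, so it cannot be written as ww and is not in L.
(Other choices also work, e.g. i = 0, 3; only i = 1 is guaranteed to stay in L since xy¹z = s.)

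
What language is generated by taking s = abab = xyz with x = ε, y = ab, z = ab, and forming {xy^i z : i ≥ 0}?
{xy^i z : i ≥ 0} = {(ab)^(i+1) : i ≥ 0} = {ab, abab, ababab, ...}

With x = ε, y = ab, z = ab: Pumping 'ab' gives strings of alternating a's and b's.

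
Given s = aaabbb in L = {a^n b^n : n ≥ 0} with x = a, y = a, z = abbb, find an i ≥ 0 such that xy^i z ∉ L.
i = 3

xy³z = a · aaa · abbb = aaaaabbb; aaaaabbb has 5 a's and 3 b's; 5 ≠ 3, so it is not in L.
(Other choices also work, e.g. i = 0, 2; only i = 1 is guaranteed to stay in L since xy¹z = s.)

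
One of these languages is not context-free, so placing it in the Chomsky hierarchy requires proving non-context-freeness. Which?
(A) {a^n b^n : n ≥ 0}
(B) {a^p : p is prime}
(B) {a^p : p is prime}

(B) {a^p : p is prime} requires the CFL pumping lemma.

- {a^n b^n : n ≥ 0} is context-free (but not regular)
  • Can be shown non-regular with the regular pumping lemma
  • After pumping, the number of a's and b's become unequal

- {a^p : p is prime} is NOT context-free
  • Requires the CFL pumping lemma to prove
  • The CFL pumping lemma also fails because prime gaps are unbounded

The CFL pumping lemma is "stronger" in that it can prove non-membership
in the larger class of context-free languages.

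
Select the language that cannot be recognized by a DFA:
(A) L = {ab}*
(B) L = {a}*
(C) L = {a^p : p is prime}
(C) {a^p : p is prime}

(C) L = {a^p : p is prime} is NOT regular.

The pumping lemma can be used to prove this:
After pumping, the length becomes composite

The other languages are regular because they can be recognized by finite automata.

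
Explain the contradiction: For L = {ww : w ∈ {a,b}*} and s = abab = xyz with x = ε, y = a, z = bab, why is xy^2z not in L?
xy²z = aabab ∉ L

Pumping with i = 2 replaces y = a by y² = aa:
- Original: s = xyz = abab; abab splits into halves ab · ab, which are equal, so it is in L (w = ab)
- Pumped: xy²z = ε · aa · bab = aabab
- aabab has odd length 5, so it cannot be written as ww and is not in L

The pumping lemma would require xy²z ∈ L, so this decomposition yields a contradiction.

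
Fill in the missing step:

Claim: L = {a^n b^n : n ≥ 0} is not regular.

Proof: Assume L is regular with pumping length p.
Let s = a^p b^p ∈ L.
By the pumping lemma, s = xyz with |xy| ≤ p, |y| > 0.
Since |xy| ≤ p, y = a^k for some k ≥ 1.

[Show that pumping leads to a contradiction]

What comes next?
Consider xy²z = a^(p+k) b^p.

Since k ≥ 1, we have p + k > p.
So xy²z has more a's than b's: (p+k) a's vs p b's.
This means xy²z ∉ L because a^n b^n requires equal counts.

This contradicts the pumping lemma which states xy²z ∈ L.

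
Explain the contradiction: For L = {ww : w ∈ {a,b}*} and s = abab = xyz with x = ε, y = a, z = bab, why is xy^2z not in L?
xy²z = aabab ∉ L

Pumping with i = 2 replaces y = a by y² = aa:
- Original: s = xyz = abab; abab splits into halves ab · ab, which are equal, so it is in L (w = ab)
- Pumped: xy²z = ε · aa · bab = aabab
- aabab has odd length 5, so it cannot be written as ww and is not in L

The pumping lemma would require xy²z ∈ L, so this decomposition yields a contradiction.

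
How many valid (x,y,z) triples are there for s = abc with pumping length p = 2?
3

For s = 'abc' with pumping length p = 2:

Constraints: |xy| ≤ 2, |y| > 0

Valid decompositions (|xy| ≤ p, |y| ≥ 1):
  • x='', y='a', z='bc'
  • x='a', y='b', z='c'
  • x='', y='ab', z='c'

Total count: 3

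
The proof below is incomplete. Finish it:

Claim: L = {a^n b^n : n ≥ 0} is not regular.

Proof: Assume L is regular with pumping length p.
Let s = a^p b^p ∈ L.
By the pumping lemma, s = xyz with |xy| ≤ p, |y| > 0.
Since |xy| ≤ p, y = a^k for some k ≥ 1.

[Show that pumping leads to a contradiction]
Consider xy²z = a^(p+k) b^p.

Since k ≥ 1, we have p + k > p.
So xy²z has more a's than b's: (p+k) a's vs p b's.
This means xy²z ∉ L because a^n b^n requires equal counts.

This contradicts the pumping lemma which states xy²z ∈ L.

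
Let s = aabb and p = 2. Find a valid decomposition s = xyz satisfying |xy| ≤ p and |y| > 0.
x = 'a', y = 'a', z = 'bb'

For s = aabb and p = 2, one valid decomposition is:
- x = 'a' (length 1)
- y = 'a' (length 1)
- z = 'bb' (length 2)

Verification:
- xyz = 'a' + 'a' + 'bb' = aabb ✓
- |xy| = 2 ≤ 2 ✓
- |y| = 1 > 0 ✓

All pumping lemma constraints are satisfied.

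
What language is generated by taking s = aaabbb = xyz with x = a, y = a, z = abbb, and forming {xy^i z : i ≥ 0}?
{xy^i z : i ≥ 0} = {a^(2+i) b^3 : i ≥ 0} = {aabbb, aaabbb, aaaabbb, ...}

With x = a, y = a, z = abbb: Starting with aaabbb and pumping the second 'a', we get strings with 2+i a's followed by 3 b's for i = 0, 1, 2, ...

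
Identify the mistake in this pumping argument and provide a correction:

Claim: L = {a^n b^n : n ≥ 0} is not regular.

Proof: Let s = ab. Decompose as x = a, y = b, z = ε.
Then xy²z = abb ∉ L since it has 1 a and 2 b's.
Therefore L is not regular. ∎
Error: The string s = ab might be shorter than the pumping length p.

Correction: Choose s = a^p b^p to ensure |s| ≥ p. Also, the decomposition is wrong: with |xy| ≤ p, y cannot include b's when s starts with p a's.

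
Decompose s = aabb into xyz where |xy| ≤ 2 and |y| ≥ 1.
x = 'a', y = 'a', z = 'bb'

For s = aabb and p = 2, one valid decomposition is:
- x = 'a' (length 1)
- y = 'a' (length 1)
- z = 'bb' (length 2)

Verification:
- xyz = 'a' + 'a' + 'bb' = aabb ✓
- |xy| = 2 ≤ 2 ✓
- |y| = 1 > 0 ✓

All pumping lemma constraints are satisfied.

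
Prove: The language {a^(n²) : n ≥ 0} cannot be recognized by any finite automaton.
Assume for contradiction that L is regular, and let p ≥ 1 be the pumping length given by the pumping lemma.
Choose s = a^(p²). Then s ∈ L and |s| = p² ≥ p.
By the pumping lemma, s = xyz for some x, y, z with |xy| ≤ p, |y| ≥ 1, and xy^i z ∈ L for every i ≥ 0.
Here y = a^k for some k with 1 ≤ k ≤ |xy| ≤ p.

Take i = 2: |xy²z| = p² + k.
Now p² < p² + k ≤ p² + p < p² + 2p + 1 = (p + 1)².
So |xy²z| lies strictly between the consecutive squares p² and (p + 1)², hence is not a perfect square, and xy²z ∉ L.

This contradicts the pumping lemma, which requires xy^i z ∈ L for all i ≥ 0.
Hence L = {a^(n²) : n ≥ 0} is not regular. ∎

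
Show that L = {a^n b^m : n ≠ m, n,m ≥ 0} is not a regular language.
Assume for contradiction that L is regular, and let p ≥ 1 be the pumping length given by the pumping lemma.
Choose s = a^p b^(p + p!). Then s ∈ L because p ≠ p + p! (as p! ≥ 1), and |s| ≥ p.
By the pumping lemma, s = xyz for some x, y, z with |xy| ≤ p, |y| ≥ 1, and xy^i z ∈ L for every i ≥ 0.
Since |xy| ≤ p and the first p symbols of s are all a's, y = a^k for some k with 1 ≤ k ≤ p.
For every i ≥ 0, xy^i z = a^(p + (i − 1)k) b^(p + p!).

Because 1 ≤ k ≤ p, k divides p!. Let t = p!/k (a positive integer) and take i = t + 1.
Then the number of a's is p + tk = p + p!, which equals the number of b's.
So xy^(t+1) z = a^(p + p!) b^(p + p!) has equally many a's and b's and is NOT in L.

This contradicts the pumping lemma, which requires xy^i z ∈ L for all i ≥ 0.
Hence L = {a^n b^m : n ≠ m, n,m ≥ 0} is not regular. ∎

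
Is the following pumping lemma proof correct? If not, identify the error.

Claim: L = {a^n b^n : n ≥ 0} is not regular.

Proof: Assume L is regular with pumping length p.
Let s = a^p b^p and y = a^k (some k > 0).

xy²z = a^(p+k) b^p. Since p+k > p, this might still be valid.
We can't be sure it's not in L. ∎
The proof is INCORRECT.

Error: The conclusion is wrong.
xy²z = a^(p+k) b^p is definitely NOT in L because the number of a's (p+k) ≠ number of b's (p).
The proof incorrectly doubts what is actually a valid contradiction.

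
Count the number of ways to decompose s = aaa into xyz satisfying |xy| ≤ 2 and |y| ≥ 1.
3

For s = 'aaa' with pumping length p = 2:

Constraints: |xy| ≤ 2, |y| > 0

Valid decompositions (|xy| ≤ p, |y| ≥ 1):
  • x='', y='a', z='aa'
  • x='a', y='a', z='a'
  • x='', y='aa', z='a'

Total count: 3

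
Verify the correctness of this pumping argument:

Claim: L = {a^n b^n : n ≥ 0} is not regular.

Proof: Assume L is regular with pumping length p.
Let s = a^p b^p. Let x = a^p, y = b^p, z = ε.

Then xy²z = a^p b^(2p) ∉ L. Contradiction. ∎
The proof is INCORRECT.

Error: The decomposition violates |xy| ≤ p.
With x = a^p and y = b^p, we have |xy| = 2p > p.
The pumping lemma requires |xy| ≤ p, so y must be within the first p characters.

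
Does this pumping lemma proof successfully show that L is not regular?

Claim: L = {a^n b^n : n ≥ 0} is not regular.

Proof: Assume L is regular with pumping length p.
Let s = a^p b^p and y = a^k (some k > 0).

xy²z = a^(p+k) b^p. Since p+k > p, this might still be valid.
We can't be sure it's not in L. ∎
The proof is INCORRECT.

Error: The conclusion is wrong.
xy²z = a^(p+k) b^p is definitely NOT in L because the number of a's (p+k) ≠ number of b's (p).
The proof incorrectly doubts what is actually a valid contradiction.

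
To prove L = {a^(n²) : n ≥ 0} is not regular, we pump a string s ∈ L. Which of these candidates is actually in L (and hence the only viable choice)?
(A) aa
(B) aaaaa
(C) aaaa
(C) aaaa

The pumping lemma is applied to a string s that lies in L, so first check membership of each option:
- (A) aa has length 2, strictly between 1² = 1 and 2² = 4, so it is not in L ✗
- (B) aaaaa has length 5, strictly between 2² = 4 and 3² = 9, so it is not in L ✗
- (C) aaaa has length 4 = 2², a perfect square, so it is in L ✓

Only (C) aaaa is in L, so it is the only candidate that could play the role of s.
(In a complete proof one picks s in terms of the pumping length p so that |s| ≥ p is guaranteed; a fixed string like aaaa illustrates the shape of such an s.)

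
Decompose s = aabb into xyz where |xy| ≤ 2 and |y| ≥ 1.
x = '', y = 'a', z = 'abb'

For s = aabb and p = 2, one valid decomposition is:
- x = '' (length 0)
- y = 'a' (length 1)
- z = 'abb' (length 3)

Verification:
- xyz = '' + 'a' + 'abb' = aabb ✓
- |xy| = 1 ≤ 2 ✓
- |y| = 1 > 0 ✓

All pumping lemma constraints are satisfied.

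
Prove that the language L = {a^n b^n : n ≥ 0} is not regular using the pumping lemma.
Assume for contradiction that L is regular, and let p ≥ 1 be the pumping length given by the pumping lemma.
Choose s = a^p b^p. Then s ∈ L and |s| = 2p ≥ p.
By the pumping lemma, s = xyz for some x, y, z with |xy| ≤ p, |y| ≥ 1, and xy^i z ∈ L for every i ≥ 0.
Since |xy| ≤ p and the first p symbols of s are all a's, we must have y = a^k for some k with 1 ≤ k ≤ p.

Take i = 2: xy²z = a^(p + k) b^p.
This string has p + k a's but p b's, and p + k > p because k ≥ 1. So xy²z ∉ L.

This contradicts the pumping lemma, which requires xy^i z ∈ L for all i ≥ 0.
Hence L = {a^n b^n : n ≥ 0} is not regular. ∎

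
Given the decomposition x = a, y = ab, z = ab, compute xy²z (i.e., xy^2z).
aababab

Given x = 'a', y = 'ab', z = 'ab' and i = 2:

xy^2z = x + y·y·...·y (2 times) + z
       = 'a' + 'ab'^2 + 'ab'
       = 'a' + 'abab' + 'ab'
       = 'aababab'

The pumped string is 'aababab' with length 7.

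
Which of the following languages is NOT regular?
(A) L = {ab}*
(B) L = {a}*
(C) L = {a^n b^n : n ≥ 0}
(C) {a^n b^n : n ≥ 0}

(C) L = {a^n b^n : n ≥ 0} is NOT regular.

The pumping lemma can be used to prove this:
After pumping, the number of a's and b's become unequal

The other languages are regular because they can be recognized by finite automata.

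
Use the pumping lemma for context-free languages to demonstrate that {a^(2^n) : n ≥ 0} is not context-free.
Assume for contradiction that L is context-free, and let p ≥ 1 be the pumping length given by the pumping lemma for CFLs.
Choose s = a^(2^p). Then s ∈ L and |s| = 2^p ≥ p.
By the CFL pumping lemma, s = uvxyz for some u, v, x, y, z with |vxy| ≤ p, |vy| ≥ 1, and uv^i xy^i z ∈ L for every i ≥ 0.
All symbols are a's, so only lengths matter: let k = |vy|, with 1 ≤ k ≤ |vxy| ≤ p < 2^p.

Take i = 2: |uv²xy²z| = 2^p + k, and 2^p < 2^p + k < 2^p + 2^p = 2^(p+1).
So the length lies strictly between consecutive powers of two and is not a power of 2; uv²xy²z ∉ L.

This contradicts the CFL pumping lemma, which requires uv^i xy^i z ∈ L for all i ≥ 0.
Hence L = {a^(2^n) : n ≥ 0} is not context-free. ∎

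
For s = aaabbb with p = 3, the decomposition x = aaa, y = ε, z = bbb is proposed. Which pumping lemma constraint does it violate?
Violated: |y| > 0

The decomposition x = aaa, y = ε, z = bbb for s = aaabbb with p = 3
violates the constraint: |y| > 0

|y| = 0, but the pumping lemma requires |y| > 0 (y must be non-empty).

Pumping lemma constraints:
1. xyz = s (decomposition is valid)
2. |xy| ≤ p
3. |y| > 0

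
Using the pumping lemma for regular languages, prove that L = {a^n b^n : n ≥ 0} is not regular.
Assume for contradiction that L is regular, and let p ≥ 1 be the pumping length given by the pumping lemma.
Choose s = a^p b^p. Then s ∈ L and |s| = 2p ≥ p.
By the pumping lemma, s = xyz for some x, y, z with |xy| ≤ p, |y| ≥ 1, and xy^i z ∈ L for every i ≥ 0.
Since |xy| ≤ p and the first p symbols of s are all a's, we must have y = a^k for some k with 1 ≤ k ≤ p.

Take i = 0: xy⁰z = a^(p − k) b^p.
This string has p − k a's but p b's, and p − k < p because k ≥ 1. So xy⁰z ∉ L.

This contradicts the pumping lemma, which requires xy^i z ∈ L for all i ≥ 0.
Hence L = {a^n b^n : n ≥ 0} is not regular. ∎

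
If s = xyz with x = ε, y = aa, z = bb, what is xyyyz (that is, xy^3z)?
aaaaaabb

Given x = '', y = 'aa', z = 'bb' and i = 3:

xy^3z = x + y·y·...·y (3 times) + z
       = '' + 'aa'^3 + 'bb'
       = '' + 'aaaaaa' + 'bb'
       = 'aaaaaabb'

The pumped string is 'aaaaaabb' with length 8.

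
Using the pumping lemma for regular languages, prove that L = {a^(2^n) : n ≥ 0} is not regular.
Assume for contradiction that L is regular, and let p ≥ 1 be the pumping length given by the pumping lemma.
Choose s = a^(2^p). Then s ∈ L and |s| = 2^p ≥ p.
By the pumping lemma, s = xyz for some x, y, z with |xy| ≤ p, |y| ≥ 1, and xy^i z ∈ L for every i ≥ 0.
Here y = a^k for some k with 1 ≤ k ≤ |xy| ≤ p, and p < 2^p.

Take i = 2: |xy²z| = 2^p + k.
Now 2^p < 2^p + k ≤ 2^p + p < 2^p + 2^p = 2^(p+1).
So |xy²z| lies strictly between the consecutive powers of two 2^p and 2^(p+1), hence is not a power of 2, and xy²z ∉ L.

This contradicts the pumping lemma, which requires xy^i z ∈ L for all i ≥ 0.
Hence L = {a^(2^n) : n ≥ 0} is not regular. ∎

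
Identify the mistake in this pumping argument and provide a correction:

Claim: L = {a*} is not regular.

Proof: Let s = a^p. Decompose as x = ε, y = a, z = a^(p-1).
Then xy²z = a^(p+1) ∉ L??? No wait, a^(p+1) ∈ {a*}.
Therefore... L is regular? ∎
Error: The proof attempts to show a*  is not regular, but a* IS regular!

Correction: a* is a regular language (recognized by a simple DFA with one accepting state and self-loop on 'a'). The pumping lemma can only prove non-regularity, not regularity. For regular languages, pumping always works.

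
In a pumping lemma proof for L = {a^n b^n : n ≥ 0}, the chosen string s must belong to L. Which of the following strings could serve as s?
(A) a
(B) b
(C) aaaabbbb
(C) aaaabbbb

The pumping lemma is applied to a string s that lies in L, so first check membership of each option:
- (A) a has 1 a's and 0 b's; 1 ≠ 0, so it is not in L ✗
- (B) b has 0 a's and 1 b's; 0 ≠ 1, so it is not in L ✗
- (C) aaaabbbb = a^4 b^4 has equal counts (4 = 4), so it is in L ✓

Only (C) aaaabbbb is in L, so it is the only candidate that could play the role of s.
(In a complete proof one picks s in terms of the pumping length p so that |s| ≥ p is guaranteed; a fixed string like aaaabbbb illustrates the shape of such an s.)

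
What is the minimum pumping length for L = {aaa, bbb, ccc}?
p = 4

For a finite language L, the pumping lemma holds vacuously if p > max|s| for s ∈ L.

The longest string in L = {aaa, bbb, ccc} has length 3.
If p = 4, then no string s ∈ L has |s| ≥ p, so the condition is vacuously true.

The minimum pumping length is p = 4.

Why no smaller p works: for any p ≤ 3, the longest string s ∈ L has |s| = 3 ≥ p, so it would
have to be pumpable; but pumping up (i = 2, 3, ...) produces ever longer strings, which cannot all lie in the
finite language L. So the pumping property fails for every p ≤ 3.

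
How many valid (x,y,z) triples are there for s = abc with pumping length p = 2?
3

For s = 'abc' with pumping length p = 2:

Constraints: |xy| ≤ 2, |y| > 0

Valid decompositions (|xy| ≤ p, |y| ≥ 1):
  • x='', y='a', z='bc'
  • x='a', y='b', z='c'
  • x='', y='ab', z='c'

Total count: 3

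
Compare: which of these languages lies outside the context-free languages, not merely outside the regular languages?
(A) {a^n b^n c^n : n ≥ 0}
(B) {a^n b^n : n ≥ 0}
(A) {a^n b^n c^n : n ≥ 0}

(A) {a^n b^n c^n : n ≥ 0} requires the CFL pumping lemma.

- {a^n b^n : n ≥ 0} is context-free (but not regular)
  • Can be shown non-regular with the regular pumping lemma
  • After pumping, the number of a's and b's become unequal

- {a^n b^n c^n : n ≥ 0} is NOT context-free
  • Requires the CFL pumping lemma to prove
  • Cannot maintain three equal counts simultaneously

The CFL pumping lemma is "stronger" in that it can prove non-membership
in the larger class of context-free languages.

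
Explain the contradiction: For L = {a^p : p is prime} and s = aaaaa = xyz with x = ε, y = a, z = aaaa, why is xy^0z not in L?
xy⁰z = aaaa ∉ L

Pumping with i = 0 replaces y = a by y⁰ = ε:
- Original: s = xyz = aaaaa; aaaaa has length 5, which is prime, so it is in L
- Pumped: xy⁰z = ε · ε · aaaa = aaaa
- aaaa has length 4 = 2 × 2, which is not prime, so it is not in L

The pumping lemma would require xy⁰z ∈ L, so this decomposition yields a contradiction.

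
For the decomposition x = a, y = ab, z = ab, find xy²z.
aababab

Given x = 'a', y = 'ab', z = 'ab' and i = 2:

xy^2z = x + y·y·...·y (2 times) + z
       = 'a' + 'ab'^2 + 'ab'
       = 'a' + 'abab' + 'ab'
       = 'aababab'

The pumped string is 'aababab' with length 7.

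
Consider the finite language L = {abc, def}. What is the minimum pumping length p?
p = 4

For a finite language L, the pumping lemma holds vacuously if p > max|s| for s ∈ L.

The longest string in L = {abc, def} has length 3.
If p = 4, then no string s ∈ L has |s| ≥ p, so the condition is vacuously true.

The minimum pumping length is p = 4.

Why no smaller p works: for any p ≤ 3, the longest string s ∈ L has |s| = 3 ≥ p, so it would
have to be pumpable; but pumping up (i = 2, 3, ...) produces ever longer strings, which cannot all lie in the
finite language L. So the pumping property fails for every p ≤ 3.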